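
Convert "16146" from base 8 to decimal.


Input: "16146" in base 8
Positional expansion:
  Digit '1' (value 1) x 8^4 = 4096
  Digit '6' (value 6) x 8^3 = 3072
  Digit '1' (value 1) x 8^2 = 64
  Digit '4' (value 4) x 8^1 = 32
  Digit '6' (value 6) x 8^0 = 6
Sum = 7270

7270


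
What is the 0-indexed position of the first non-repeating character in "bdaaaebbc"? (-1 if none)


Input: bdaaaebbc
Character frequencies:
  'a': 3
  'b': 3
  'c': 1
  'd': 1
  'e': 1
Scanning left to right for freq == 1:
  Position 0 ('b'): freq=3, skip
  Position 1 ('d'): unique! => answer = 1

1


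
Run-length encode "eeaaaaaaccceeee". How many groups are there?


Input: eeaaaaaaccceeee
Scanning for consecutive runs:
  Group 1: 'e' x 2 (positions 0-1)
  Group 2: 'a' x 6 (positions 2-7)
  Group 3: 'c' x 3 (positions 8-10)
  Group 4: 'e' x 4 (positions 11-14)
Total groups: 4

4


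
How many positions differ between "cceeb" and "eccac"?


Comparing "cceeb" and "eccac" position by position:
  Position 0: 'c' vs 'e' => DIFFER
  Position 1: 'c' vs 'c' => same
  Position 2: 'e' vs 'c' => DIFFER
  Position 3: 'e' vs 'a' => DIFFER
  Position 4: 'b' vs 'c' => DIFFER
Positions that differ: 4

4


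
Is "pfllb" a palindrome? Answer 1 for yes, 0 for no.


Input: pfllb
Reversed: bllfp
  Compare pos 0 ('p') with pos 4 ('b'): MISMATCH
  Compare pos 1 ('f') with pos 3 ('l'): MISMATCH
Result: not a palindrome

0


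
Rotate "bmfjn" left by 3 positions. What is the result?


Input: "bmfjn", rotate left by 3
First 3 characters: "bmf"
Remaining characters: "jn"
Concatenate remaining + first: "jn" + "bmf" = "jnbmf"

jnbmf


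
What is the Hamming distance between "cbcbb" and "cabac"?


Comparing "cbcbb" and "cabac" position by position:
  Position 0: 'c' vs 'c' => same
  Position 1: 'b' vs 'a' => differ
  Position 2: 'c' vs 'b' => differ
  Position 3: 'b' vs 'a' => differ
  Position 4: 'b' vs 'c' => differ
Total differences (Hamming distance): 4

4


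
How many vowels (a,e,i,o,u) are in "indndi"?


Input: indndi
Checking each character:
  'i' at position 0: vowel (running total: 1)
  'n' at position 1: consonant
  'd' at position 2: consonant
  'n' at position 3: consonant
  'd' at position 4: consonant
  'i' at position 5: vowel (running total: 2)
Total vowels: 2

2


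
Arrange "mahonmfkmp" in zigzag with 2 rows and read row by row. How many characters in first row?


Zigzag "mahonmfkmp" into 2 rows:
Placing characters:
  'm' => row 0
  'a' => row 1
  'h' => row 0
  'o' => row 1
  'n' => row 0
  'm' => row 1
  'f' => row 0
  'k' => row 1
  'm' => row 0
  'p' => row 1
Rows:
  Row 0: "mhnfm"
  Row 1: "aomkp"
First row length: 5

5


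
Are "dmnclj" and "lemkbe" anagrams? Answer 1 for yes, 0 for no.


Strings: "dmnclj", "lemkbe"
Sorted first:  cdjlmn
Sorted second: beeklm
Differ at position 0: 'c' vs 'b' => not anagrams

0


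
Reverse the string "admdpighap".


Input: admdpighap
Reading characters right to left:
  Position 9: 'p'
  Position 8: 'a'
  Position 7: 'h'
  Position 6: 'g'
  Position 5: 'i'
  Position 4: 'p'
  Position 3: 'd'
  Position 2: 'm'
  Position 1: 'd'
  Position 0: 'a'
Reversed: pahgipdmda

pahgipdmda


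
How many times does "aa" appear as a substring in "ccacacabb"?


Searching for "aa" in "ccacacabb"
Scanning each position:
  Position 0: "cc" => no
  Position 1: "ca" => no
  Position 2: "ac" => no
  Position 3: "ca" => no
  Position 4: "ac" => no
  Position 5: "ca" => no
  Position 6: "ab" => no
  Position 7: "bb" => no
Total occurrences: 0

0


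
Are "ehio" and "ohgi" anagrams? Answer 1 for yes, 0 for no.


Strings: "ehio", "ohgi"
Sorted first:  ehio
Sorted second: ghio
Differ at position 0: 'e' vs 'g' => not anagrams

0


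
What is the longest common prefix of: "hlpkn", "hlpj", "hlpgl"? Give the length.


Words: hlpkn, hlpj, hlpgl
  Position 0: all 'h' => match
  Position 1: all 'l' => match
  Position 2: all 'p' => match
  Position 3: ('k', 'j', 'g') => mismatch, stop
LCP = "hlp" (length 3)

3


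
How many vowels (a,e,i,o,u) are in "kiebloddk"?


Input: kiebloddk
Checking each character:
  'k' at position 0: consonant
  'i' at position 1: vowel (running total: 1)
  'e' at position 2: vowel (running total: 2)
  'b' at position 3: consonant
  'l' at position 4: consonant
  'o' at position 5: vowel (running total: 3)
  'd' at position 6: consonant
  'd' at position 7: consonant
  'k' at position 8: consonant
Total vowels: 3

3


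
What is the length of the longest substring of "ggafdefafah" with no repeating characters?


Input: "ggafdefafah"
Sliding window (track last position of each char):
  Position 0 ('g'): window [0,0] length 1 -- new best
  Position 1 ('g'): repeat (last at 0), move window start to 1
  Position 1 ('g'): window [1,1] length 1
  Position 2 ('a'): window [1,2] length 2 -- new best
  Position 3 ('f'): window [1,3] length 3 -- new best
  Position 4 ('d'): window [1,4] length 4 -- new best
  Position 5 ('e'): window [1,5] length 5 -- new best
  Position 6 ('f'): repeat (last at 3), move window start to 4
  Position 6 ('f'): window [4,6] length 3
  Position 7 ('a'): window [4,7] length 4
  Position 8 ('f'): repeat (last at 6), move window start to 7
  Position 8 ('f'): window [7,8] length 2
  Position 9 ('a'): repeat (last at 7), move window start to 8
  Position 9 ('a'): window [8,9] length 2
  Position 10 ('h'): window [8,10] length 3
Longest substring with no repeats: "gafde" with length 5

5


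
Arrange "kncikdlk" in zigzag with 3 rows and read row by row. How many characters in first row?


Zigzag "kncikdlk" into 3 rows:
Placing characters:
  'k' => row 0
  'n' => row 1
  'c' => row 2
  'i' => row 1
  'k' => row 0
  'd' => row 1
  'l' => row 2
  'k' => row 1
Rows:
  Row 0: "kk"
  Row 1: "nidk"
  Row 2: "cl"
First row length: 2

2


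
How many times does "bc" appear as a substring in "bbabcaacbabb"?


Searching for "bc" in "bbabcaacbabb"
Scanning each position:
  Position 0: "bb" => no
  Position 1: "ba" => no
  Position 2: "ab" => no
  Position 3: "bc" => MATCH
  Position 4: "ca" => no
  Position 5: "aa" => no
  Position 6: "ac" => no
  Position 7: "cb" => no
  Position 8: "ba" => no
  Position 9: "ab" => no
  Position 10: "bb" => no
Total occurrences: 1

1


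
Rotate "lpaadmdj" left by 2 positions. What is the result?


Input: "lpaadmdj", rotate left by 2
First 2 characters: "lp"
Remaining characters: "aadmdj"
Concatenate remaining + first: "aadmdj" + "lp" = "aadmdjlp"

aadmdjlp


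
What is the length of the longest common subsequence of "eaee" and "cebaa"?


LCS of "eaee" and "cebaa"
DP table:
           c    e    b    a    a
      0    0    0    0    0    0
  e   0    0    1    1    1    1
  a   0    0    1    1    2    2
  e   0    0    1    1    2    2
  e   0    0    1    1    2    2
LCS length = dp[4][5] = 2

2


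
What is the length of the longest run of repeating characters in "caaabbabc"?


Input: "caaabbabc"
Scanning for longest run:
  Position 1 ('a'): new char, reset run to 1
  Position 2 ('a'): continues run of 'a', length=2
  Position 3 ('a'): continues run of 'a', length=3
  Position 4 ('b'): new char, reset run to 1
  Position 5 ('b'): continues run of 'b', length=2
  Position 6 ('a'): new char, reset run to 1
  Position 7 ('b'): new char, reset run to 1
  Position 8 ('c'): new char, reset run to 1
Longest run: 'a' with length 3

3


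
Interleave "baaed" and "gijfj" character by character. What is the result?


Interleaving "baaed" and "gijfj":
  Position 0: 'b' from first, 'g' from second => "bg"
  Position 1: 'a' from first, 'i' from second => "ai"
  Position 2: 'a' from first, 'j' from second => "aj"
  Position 3: 'e' from first, 'f' from second => "ef"
  Position 4: 'd' from first, 'j' from second => "dj"
Result: bgaiajefdj

bgaiajefdj


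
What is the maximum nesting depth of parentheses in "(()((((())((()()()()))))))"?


Input: "(()((((())((()()()()))))))"
Tracking depth:
  Position 0 '(': depth becomes 1
  Position 1 '(': depth becomes 2
  Position 2 ')': depth becomes 1
  Position 3 '(': depth becomes 2
  Position 4 '(': depth becomes 3
  Position 5 '(': depth becomes 4
  Position 6 '(': depth becomes 5
  Position 7 '(': depth becomes 6
  Position 8 ')': depth becomes 5
  Position 9 ')': depth becomes 4
  Position 10 '(': depth becomes 5
  Position 11 '(': depth becomes 6
  Position 12 '(': depth becomes 7
  Position 13 ')': depth becomes 6
  Position 14 '(': depth becomes 7
  Position 15 ')': depth becomes 6
  Position 16 '(': depth becomes 7
  Position 17 ')': depth becomes 6
  Position 18 '(': depth becomes 7
  Position 19 ')': depth becomes 6
  Position 20 ')': depth becomes 5
  Position 21 ')': depth becomes 4
  Position 22 ')': depth becomes 3
  Position 23 ')': depth becomes 2
  Position 24 ')': depth becomes 1
  Position 25 ')': depth becomes 0
Maximum depth reached: 7

7


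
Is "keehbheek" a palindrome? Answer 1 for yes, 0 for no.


Input: keehbheek
Reversed: keehbheek
  Compare pos 0 ('k') with pos 8 ('k'): match
  Compare pos 1 ('e') with pos 7 ('e'): match
  Compare pos 2 ('e') with pos 6 ('e'): match
  Compare pos 3 ('h') with pos 5 ('h'): match
Result: palindrome

1


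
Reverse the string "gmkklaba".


Input: gmkklaba
Reading characters right to left:
  Position 7: 'a'
  Position 6: 'b'
  Position 5: 'a'
  Position 4: 'l'
  Position 3: 'k'
  Position 2: 'k'
  Position 1: 'm'
  Position 0: 'g'
Reversed: abalkkmg

abalkkmg


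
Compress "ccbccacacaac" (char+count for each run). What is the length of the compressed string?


Input: ccbccacacaac
Runs:
  'c' x 2 => "c2"
  'b' x 1 => "b1"
  'c' x 2 => "c2"
  'a' x 1 => "a1"
  'c' x 1 => "c1"
  'a' x 1 => "a1"
  'c' x 1 => "c1"
  'a' x 2 => "a2"
  'c' x 1 => "c1"
Compressed: "c2b1c2a1c1a1c1a2c1"
Compressed length: 18

18


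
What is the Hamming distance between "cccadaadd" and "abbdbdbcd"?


Comparing "cccadaadd" and "abbdbdbcd" position by position:
  Position 0: 'c' vs 'a' => differ
  Position 1: 'c' vs 'b' => differ
  Position 2: 'c' vs 'b' => differ
  Position 3: 'a' vs 'd' => differ
  Position 4: 'd' vs 'b' => differ
  Position 5: 'a' vs 'd' => differ
  Position 6: 'a' vs 'b' => differ
  Position 7: 'd' vs 'c' => differ
  Position 8: 'd' vs 'd' => same
Total differences (Hamming distance): 8

8


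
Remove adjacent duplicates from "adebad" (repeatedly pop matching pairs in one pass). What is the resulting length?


Input: adebad
Stack-based adjacent duplicate removal:
  Read 'a': push. Stack: a
  Read 'd': push. Stack: ad
  Read 'e': push. Stack: ade
  Read 'b': push. Stack: adeb
  Read 'a': push. Stack: adeba
  Read 'd': push. Stack: adebad
Final stack: "adebad" (length 6)

6


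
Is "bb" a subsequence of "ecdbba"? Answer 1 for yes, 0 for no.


Check if "bb" is a subsequence of "ecdbba"
Greedy scan:
  Position 0 ('e'): no match needed
  Position 1 ('c'): no match needed
  Position 2 ('d'): no match needed
  Position 3 ('b'): matches sub[0] = 'b'
  Position 4 ('b'): matches sub[1] = 'b'
  Position 5 ('a'): no match needed
All 2 characters matched => is a subsequence

1


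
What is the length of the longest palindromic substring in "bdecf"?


Input: "bdecf"
Checking substrings for palindromes:
  No multi-char palindromic substrings found
Longest palindromic substring: "b" with length 1

1


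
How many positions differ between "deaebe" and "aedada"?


Comparing "deaebe" and "aedada" position by position:
  Position 0: 'd' vs 'a' => DIFFER
  Position 1: 'e' vs 'e' => same
  Position 2: 'a' vs 'd' => DIFFER
  Position 3: 'e' vs 'a' => DIFFER
  Position 4: 'b' vs 'd' => DIFFER
  Position 5: 'e' vs 'a' => DIFFER
Positions that differ: 5

5


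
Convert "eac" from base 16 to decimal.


Input: "eac" in base 16
Positional expansion:
  Digit 'e' (value 14) x 16^2 = 3584
  Digit 'a' (value 10) x 16^1 = 160
  Digit 'c' (value 12) x 16^0 = 12
Sum = 3756

3756


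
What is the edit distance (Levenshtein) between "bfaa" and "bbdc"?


Computing edit distance: "bfaa" -> "bbdc"
DP table:
           b    b    d    c
      0    1    2    3    4
  b   1    0    1    2    3
  f   2    1    1    2    3
  a   3    2    2    2    3
  a   4    3    3    3    3
Edit distance = dp[4][4] = 3

3


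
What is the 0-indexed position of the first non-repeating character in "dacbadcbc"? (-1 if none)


Input: dacbadcbc
Character frequencies:
  'a': 2
  'b': 2
  'c': 3
  'd': 2
Scanning left to right for freq == 1:
  Position 0 ('d'): freq=2, skip
  Position 1 ('a'): freq=2, skip
  Position 2 ('c'): freq=3, skip
  Position 3 ('b'): freq=2, skip
  Position 4 ('a'): freq=2, skip
  Position 5 ('d'): freq=2, skip
  Position 6 ('c'): freq=3, skip
  Position 7 ('b'): freq=2, skip
  Position 8 ('c'): freq=3, skip
  No unique character found => answer = -1

-1


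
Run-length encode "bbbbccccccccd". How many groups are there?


Input: bbbbccccccccd
Scanning for consecutive runs:
  Group 1: 'b' x 4 (positions 0-3)
  Group 2: 'c' x 8 (positions 4-11)
  Group 3: 'd' x 1 (positions 12-12)
Total groups: 3

3


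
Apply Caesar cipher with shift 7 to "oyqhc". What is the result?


Caesar cipher: shift "oyqhc" by 7
  'o' (pos 14) + 7 = pos 21 = 'v'
  'y' (pos 24) + 7 = pos 5 = 'f'
  'q' (pos 16) + 7 = pos 23 = 'x'
  'h' (pos 7) + 7 = pos 14 = 'o'
  'c' (pos 2) + 7 = pos 9 = 'j'
Result: vfxoj

vfxoj


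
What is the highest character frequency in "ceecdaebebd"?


Input: ceecdaebebd
Character counts:
  'a': 1
  'b': 2
  'c': 2
  'd': 2
  'e': 4
Maximum frequency: 4

4


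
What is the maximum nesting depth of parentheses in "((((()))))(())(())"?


Input: "((((()))))(())(())"
Tracking depth:
  Position 0 '(': depth becomes 1
  Position 1 '(': depth becomes 2
  Position 2 '(': depth becomes 3
  Position 3 '(': depth becomes 4
  Position 4 '(': depth becomes 5
  Position 5 ')': depth becomes 4
  Position 6 ')': depth becomes 3
  Position 7 ')': depth becomes 2
  Position 8 ')': depth becomes 1
  Position 9 ')': depth becomes 0
  Position 10 '(': depth becomes 1
  Position 11 '(': depth becomes 2
  Position 12 ')': depth becomes 1
  Position 13 ')': depth becomes 0
  Position 14 '(': depth becomes 1
  Position 15 '(': depth becomes 2
  Position 16 ')': depth becomes 1
  Position 17 ')': depth becomes 0
Maximum depth reached: 5

5


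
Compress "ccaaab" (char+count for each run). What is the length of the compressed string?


Input: ccaaab
Runs:
  'c' x 2 => "c2"
  'a' x 3 => "a3"
  'b' x 1 => "b1"
Compressed: "c2a3b1"
Compressed length: 6

6


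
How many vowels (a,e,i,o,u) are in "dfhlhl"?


Input: dfhlhl
Checking each character:
  'd' at position 0: consonant
  'f' at position 1: consonant
  'h' at position 2: consonant
  'l' at position 3: consonant
  'h' at position 4: consonant
  'l' at position 5: consonant
Total vowels: 0

0


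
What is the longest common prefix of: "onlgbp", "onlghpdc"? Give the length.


Words: onlgbp, onlghpdc
  Position 0: all 'o' => match
  Position 1: all 'n' => match
  Position 2: all 'l' => match
  Position 3: all 'g' => match
  Position 4: ('b', 'h') => mismatch, stop
LCP = "onlg" (length 4)

4


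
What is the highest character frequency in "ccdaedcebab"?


Input: ccdaedcebab
Character counts:
  'a': 2
  'b': 2
  'c': 3
  'd': 2
  'e': 2
Maximum frequency: 3

3


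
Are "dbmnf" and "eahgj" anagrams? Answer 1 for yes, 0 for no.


Strings: "dbmnf", "eahgj"
Sorted first:  bdfmn
Sorted second: aeghj
Differ at position 0: 'b' vs 'a' => not anagrams

0


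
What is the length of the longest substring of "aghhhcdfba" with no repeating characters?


Input: "aghhhcdfba"
Sliding window (track last position of each char):
  Position 0 ('a'): window [0,0] length 1 -- new best
  Position 1 ('g'): window [0,1] length 2 -- new best
  Position 2 ('h'): window [0,2] length 3 -- new best
  Position 3 ('h'): repeat (last at 2), move window start to 3
  Position 3 ('h'): window [3,3] length 1
  Position 4 ('h'): repeat (last at 3), move window start to 4
  Position 4 ('h'): window [4,4] length 1
  Position 5 ('c'): window [4,5] length 2
  Position 6 ('d'): window [4,6] length 3
  Position 7 ('f'): window [4,7] length 4 -- new best
  Position 8 ('b'): window [4,8] length 5 -- new best
  Position 9 ('a'): window [4,9] length 6 -- new best
Longest substring with no repeats: "hcdfba" with length 6

6


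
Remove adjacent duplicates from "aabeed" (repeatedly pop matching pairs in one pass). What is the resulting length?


Input: aabeed
Stack-based adjacent duplicate removal:
  Read 'a': push. Stack: a
  Read 'a': matches stack top 'a' => pop. Stack: (empty)
  Read 'b': push. Stack: b
  Read 'e': push. Stack: be
  Read 'e': matches stack top 'e' => pop. Stack: b
  Read 'd': push. Stack: bd
Final stack: "bd" (length 2)

2


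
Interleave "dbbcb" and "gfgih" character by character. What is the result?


Interleaving "dbbcb" and "gfgih":
  Position 0: 'd' from first, 'g' from second => "dg"
  Position 1: 'b' from first, 'f' from second => "bf"
  Position 2: 'b' from first, 'g' from second => "bg"
  Position 3: 'c' from first, 'i' from second => "ci"
  Position 4: 'b' from first, 'h' from second => "bh"
Result: dgbfbgcibh

dgbfbgcibh


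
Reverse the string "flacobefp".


Input: flacobefp
Reading characters right to left:
  Position 8: 'p'
  Position 7: 'f'
  Position 6: 'e'
  Position 5: 'b'
  Position 4: 'o'
  Position 3: 'c'
  Position 2: 'a'
  Position 1: 'l'
  Position 0: 'f'
Reversed: pfebocalf

pfebocalf


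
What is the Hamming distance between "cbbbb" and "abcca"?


Comparing "cbbbb" and "abcca" position by position:
  Position 0: 'c' vs 'a' => differ
  Position 1: 'b' vs 'b' => same
  Position 2: 'b' vs 'c' => differ
  Position 3: 'b' vs 'c' => differ
  Position 4: 'b' vs 'a' => differ
Total differences (Hamming distance): 4

4


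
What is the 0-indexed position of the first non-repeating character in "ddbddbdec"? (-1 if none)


Input: ddbddbdec
Character frequencies:
  'b': 2
  'c': 1
  'd': 5
  'e': 1
Scanning left to right for freq == 1:
  Position 0 ('d'): freq=5, skip
  Position 1 ('d'): freq=5, skip
  Position 2 ('b'): freq=2, skip
  Position 3 ('d'): freq=5, skip
  Position 4 ('d'): freq=5, skip
  Position 5 ('b'): freq=2, skip
  Position 6 ('d'): freq=5, skip
  Position 7 ('e'): unique! => answer = 7

7


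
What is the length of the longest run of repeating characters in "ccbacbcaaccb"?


Input: "ccbacbcaaccb"
Scanning for longest run:
  Position 1 ('c'): continues run of 'c', length=2
  Position 2 ('b'): new char, reset run to 1
  Position 3 ('a'): new char, reset run to 1
  Position 4 ('c'): new char, reset run to 1
  Position 5 ('b'): new char, reset run to 1
  Position 6 ('c'): new char, reset run to 1
  Position 7 ('a'): new char, reset run to 1
  Position 8 ('a'): continues run of 'a', length=2
  Position 9 ('c'): new char, reset run to 1
  Position 10 ('c'): continues run of 'c', length=2
  Position 11 ('b'): new char, reset run to 1
Longest run: 'c' with length 2

2


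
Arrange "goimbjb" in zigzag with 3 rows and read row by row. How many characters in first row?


Zigzag "goimbjb" into 3 rows:
Placing characters:
  'g' => row 0
  'o' => row 1
  'i' => row 2
  'm' => row 1
  'b' => row 0
  'j' => row 1
  'b' => row 2
Rows:
  Row 0: "gb"
  Row 1: "omj"
  Row 2: "ib"
First row length: 2

2


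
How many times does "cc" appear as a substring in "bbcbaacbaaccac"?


Searching for "cc" in "bbcbaacbaaccac"
Scanning each position:
  Position 0: "bb" => no
  Position 1: "bc" => no
  Position 2: "cb" => no
  Position 3: "ba" => no
  Position 4: "aa" => no
  Position 5: "ac" => no
  Position 6: "cb" => no
  Position 7: "ba" => no
  Position 8: "aa" => no
  Position 9: "ac" => no
  Position 10: "cc" => MATCH
  Position 11: "ca" => no
  Position 12: "ac" => no
Total occurrences: 1

1


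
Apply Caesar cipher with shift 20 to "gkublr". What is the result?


Caesar cipher: shift "gkublr" by 20
  'g' (pos 6) + 20 = pos 0 = 'a'
  'k' (pos 10) + 20 = pos 4 = 'e'
  'u' (pos 20) + 20 = pos 14 = 'o'
  'b' (pos 1) + 20 = pos 21 = 'v'
  'l' (pos 11) + 20 = pos 5 = 'f'
  'r' (pos 17) + 20 = pos 11 = 'l'
Result: aeovfl

aeovfl


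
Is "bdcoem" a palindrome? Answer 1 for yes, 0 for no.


Input: bdcoem
Reversed: meocdb
  Compare pos 0 ('b') with pos 5 ('m'): MISMATCH
  Compare pos 1 ('d') with pos 4 ('e'): MISMATCH
  Compare pos 2 ('c') with pos 3 ('o'): MISMATCH
Result: not a palindrome

0


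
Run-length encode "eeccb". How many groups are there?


Input: eeccb
Scanning for consecutive runs:
  Group 1: 'e' x 2 (positions 0-1)
  Group 2: 'c' x 2 (positions 2-3)
  Group 3: 'b' x 1 (positions 4-4)
Total groups: 3

3


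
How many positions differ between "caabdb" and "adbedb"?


Comparing "caabdb" and "adbedb" position by position:
  Position 0: 'c' vs 'a' => DIFFER
  Position 1: 'a' vs 'd' => DIFFER
  Position 2: 'a' vs 'b' => DIFFER
  Position 3: 'b' vs 'e' => DIFFER
  Position 4: 'd' vs 'd' => same
  Position 5: 'b' vs 'b' => same
Positions that differ: 4

4


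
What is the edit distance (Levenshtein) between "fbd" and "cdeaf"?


Computing edit distance: "fbd" -> "cdeaf"
DP table:
           c    d    e    a    f
      0    1    2    3    4    5
  f   1    1    2    3    4    4
  b   2    2    2    3    4    5
  d   3    3    2    3    4    5
Edit distance = dp[3][5] = 5

5


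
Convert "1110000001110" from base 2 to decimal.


Input: "1110000001110" in base 2
Positional expansion:
  Digit '1' (value 1) x 2^12 = 4096
  Digit '1' (value 1) x 2^11 = 2048
  Digit '1' (value 1) x 2^10 = 1024
  Digit '0' (value 0) x 2^9 = 0
  Digit '0' (value 0) x 2^8 = 0
  Digit '0' (value 0) x 2^7 = 0
  Digit '0' (value 0) x 2^6 = 0
  Digit '0' (value 0) x 2^5 = 0
  Digit '0' (value 0) x 2^4 = 0
  Digit '1' (value 1) x 2^3 = 8
  Digit '1' (value 1) x 2^2 = 4
  Digit '1' (value 1) x 2^1 = 2
  Digit '0' (value 0) x 2^0 = 0
Sum = 7182

7182


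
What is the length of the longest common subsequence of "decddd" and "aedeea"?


LCS of "decddd" and "aedeea"
DP table:
           a    e    d    e    e    a
      0    0    0    0    0    0    0
  d   0    0    0    1    1    1    1
  e   0    0    1    1    2    2    2
  c   0    0    1    1    2    2    2
  d   0    0    1    2    2    2    2
  d   0    0    1    2    2    2    2
  d   0    0    1    2    2    2    2
LCS length = dp[6][6] = 2

2


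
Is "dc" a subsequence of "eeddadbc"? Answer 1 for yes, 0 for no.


Check if "dc" is a subsequence of "eeddadbc"
Greedy scan:
  Position 0 ('e'): no match needed
  Position 1 ('e'): no match needed
  Position 2 ('d'): matches sub[0] = 'd'
  Position 3 ('d'): no match needed
  Position 4 ('a'): no match needed
  Position 5 ('d'): no match needed
  Position 6 ('b'): no match needed
  Position 7 ('c'): matches sub[1] = 'c'
All 2 characters matched => is a subsequence

1


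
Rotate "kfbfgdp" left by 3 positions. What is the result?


Input: "kfbfgdp", rotate left by 3
First 3 characters: "kfb"
Remaining characters: "fgdp"
Concatenate remaining + first: "fgdp" + "kfb" = "fgdpkfb"

fgdpkfb


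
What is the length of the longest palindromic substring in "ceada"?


Input: "ceada"
Checking substrings for palindromes:
  [2:5] "ada" (len 3) => palindrome
Longest palindromic substring: "ada" with length 3

3


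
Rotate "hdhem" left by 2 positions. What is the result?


Input: "hdhem", rotate left by 2
First 2 characters: "hd"
Remaining characters: "hem"
Concatenate remaining + first: "hem" + "hd" = "hemhd"

hemhd


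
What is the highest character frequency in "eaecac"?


Input: eaecac
Character counts:
  'a': 2
  'c': 2
  'e': 2
Maximum frequency: 2

2


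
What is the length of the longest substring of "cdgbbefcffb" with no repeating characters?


Input: "cdgbbefcffb"
Sliding window (track last position of each char):
  Position 0 ('c'): window [0,0] length 1 -- new best
  Position 1 ('d'): window [0,1] length 2 -- new best
  Position 2 ('g'): window [0,2] length 3 -- new best
  Position 3 ('b'): window [0,3] length 4 -- new best
  Position 4 ('b'): repeat (last at 3), move window start to 4
  Position 4 ('b'): window [4,4] length 1
  Position 5 ('e'): window [4,5] length 2
  Position 6 ('f'): window [4,6] length 3
  Position 7 ('c'): window [4,7] length 4
  Position 8 ('f'): repeat (last at 6), move window start to 7
  Position 8 ('f'): window [7,8] length 2
  Position 9 ('f'): repeat (last at 8), move window start to 9
  Position 9 ('f'): window [9,9] length 1
  Position 10 ('b'): window [9,10] length 2
Longest substring with no repeats: "cdgb" with length 4

4


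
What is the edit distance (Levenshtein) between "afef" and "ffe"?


Computing edit distance: "afef" -> "ffe"
DP table:
           f    f    e
      0    1    2    3
  a   1    1    2    3
  f   2    1    1    2
  e   3    2    2    1
  f   4    3    2    2
Edit distance = dp[4][3] = 2

2


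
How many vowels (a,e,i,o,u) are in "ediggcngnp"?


Input: ediggcngnp
Checking each character:
  'e' at position 0: vowel (running total: 1)
  'd' at position 1: consonant
  'i' at position 2: vowel (running total: 2)
  'g' at position 3: consonant
  'g' at position 4: consonant
  'c' at position 5: consonant
  'n' at position 6: consonant
  'g' at position 7: consonant
  'n' at position 8: consonant
  'p' at position 9: consonant
Total vowels: 2

2


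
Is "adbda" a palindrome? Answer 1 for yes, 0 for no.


Input: adbda
Reversed: adbda
  Compare pos 0 ('a') with pos 4 ('a'): match
  Compare pos 1 ('d') with pos 3 ('d'): match
Result: palindrome

1


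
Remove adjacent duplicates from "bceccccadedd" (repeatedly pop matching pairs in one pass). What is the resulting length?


Input: bceccccadedd
Stack-based adjacent duplicate removal:
  Read 'b': push. Stack: b
  Read 'c': push. Stack: bc
  Read 'e': push. Stack: bce
  Read 'c': push. Stack: bcec
  Read 'c': matches stack top 'c' => pop. Stack: bce
  Read 'c': push. Stack: bcec
  Read 'c': matches stack top 'c' => pop. Stack: bce
  Read 'a': push. Stack: bcea
  Read 'd': push. Stack: bcead
  Read 'e': push. Stack: bceade
  Read 'd': push. Stack: bceaded
  Read 'd': matches stack top 'd' => pop. Stack: bceade
Final stack: "bceade" (length 6)

6


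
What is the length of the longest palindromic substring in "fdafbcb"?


Input: "fdafbcb"
Checking substrings for palindromes:
  [4:7] "bcb" (len 3) => palindrome
Longest palindromic substring: "bcb" with length 3

3


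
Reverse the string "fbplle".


Input: fbplle
Reading characters right to left:
  Position 5: 'e'
  Position 4: 'l'
  Position 3: 'l'
  Position 2: 'p'
  Position 1: 'b'
  Position 0: 'f'
Reversed: ellpbf

ellpbf


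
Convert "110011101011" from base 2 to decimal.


Input: "110011101011" in base 2
Positional expansion:
  Digit '1' (value 1) x 2^11 = 2048
  Digit '1' (value 1) x 2^10 = 1024
  Digit '0' (value 0) x 2^9 = 0
  Digit '0' (value 0) x 2^8 = 0
  Digit '1' (value 1) x 2^7 = 128
  Digit '1' (value 1) x 2^6 = 64
  Digit '1' (value 1) x 2^5 = 32
  Digit '0' (value 0) x 2^4 = 0
  Digit '1' (value 1) x 2^3 = 8
  Digit '0' (value 0) x 2^2 = 0
  Digit '1' (value 1) x 2^1 = 2
  Digit '1' (value 1) x 2^0 = 1
Sum = 3307

3307


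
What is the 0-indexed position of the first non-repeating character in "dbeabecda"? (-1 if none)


Input: dbeabecda
Character frequencies:
  'a': 2
  'b': 2
  'c': 1
  'd': 2
  'e': 2
Scanning left to right for freq == 1:
  Position 0 ('d'): freq=2, skip
  Position 1 ('b'): freq=2, skip
  Position 2 ('e'): freq=2, skip
  Position 3 ('a'): freq=2, skip
  Position 4 ('b'): freq=2, skip
  Position 5 ('e'): freq=2, skip
  Position 6 ('c'): unique! => answer = 6

6


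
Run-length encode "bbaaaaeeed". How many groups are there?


Input: bbaaaaeeed
Scanning for consecutive runs:
  Group 1: 'b' x 2 (positions 0-1)
  Group 2: 'a' x 4 (positions 2-5)
  Group 3: 'e' x 3 (positions 6-8)
  Group 4: 'd' x 1 (positions 9-9)
Total groups: 4

4


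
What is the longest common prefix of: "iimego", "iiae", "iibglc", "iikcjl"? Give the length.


Words: iimego, iiae, iibglc, iikcjl
  Position 0: all 'i' => match
  Position 1: all 'i' => match
  Position 2: ('m', 'a', 'b', 'k') => mismatch, stop
LCP = "ii" (length 2)

2


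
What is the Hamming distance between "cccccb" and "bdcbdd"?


Comparing "cccccb" and "bdcbdd" position by position:
  Position 0: 'c' vs 'b' => differ
  Position 1: 'c' vs 'd' => differ
  Position 2: 'c' vs 'c' => same
  Position 3: 'c' vs 'b' => differ
  Position 4: 'c' vs 'd' => differ
  Position 5: 'b' vs 'd' => differ
Total differences (Hamming distance): 5

5


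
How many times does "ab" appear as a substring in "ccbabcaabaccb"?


Searching for "ab" in "ccbabcaabaccb"
Scanning each position:
  Position 0: "cc" => no
  Position 1: "cb" => no
  Position 2: "ba" => no
  Position 3: "ab" => MATCH
  Position 4: "bc" => no
  Position 5: "ca" => no
  Position 6: "aa" => no
  Position 7: "ab" => MATCH
  Position 8: "ba" => no
  Position 9: "ac" => no
  Position 10: "cc" => no
  Position 11: "cb" => no
Total occurrences: 2

2


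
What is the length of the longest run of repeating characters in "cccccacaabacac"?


Input: "cccccacaabacac"
Scanning for longest run:
  Position 1 ('c'): continues run of 'c', length=2
  Position 2 ('c'): continues run of 'c', length=3
  Position 3 ('c'): continues run of 'c', length=4
  Position 4 ('c'): continues run of 'c', length=5
  Position 5 ('a'): new char, reset run to 1
  Position 6 ('c'): new char, reset run to 1
  Position 7 ('a'): new char, reset run to 1
  Position 8 ('a'): continues run of 'a', length=2
  Position 9 ('b'): new char, reset run to 1
  Position 10 ('a'): new char, reset run to 1
  Position 11 ('c'): new char, reset run to 1
  Position 12 ('a'): new char, reset run to 1
  Position 13 ('c'): new char, reset run to 1
Longest run: 'c' with length 5

5


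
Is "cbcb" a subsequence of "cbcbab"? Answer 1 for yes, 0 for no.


Check if "cbcb" is a subsequence of "cbcbab"
Greedy scan:
  Position 0 ('c'): matches sub[0] = 'c'
  Position 1 ('b'): matches sub[1] = 'b'
  Position 2 ('c'): matches sub[2] = 'c'
  Position 3 ('b'): matches sub[3] = 'b'
  Position 4 ('a'): no match needed
  Position 5 ('b'): no match needed
All 4 characters matched => is a subsequence

1


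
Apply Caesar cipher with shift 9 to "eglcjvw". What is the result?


Caesar cipher: shift "eglcjvw" by 9
  'e' (pos 4) + 9 = pos 13 = 'n'
  'g' (pos 6) + 9 = pos 15 = 'p'
  'l' (pos 11) + 9 = pos 20 = 'u'
  'c' (pos 2) + 9 = pos 11 = 'l'
  'j' (pos 9) + 9 = pos 18 = 's'
  'v' (pos 21) + 9 = pos 4 = 'e'
  'w' (pos 22) + 9 = pos 5 = 'f'
Result: npulsef

npulsef


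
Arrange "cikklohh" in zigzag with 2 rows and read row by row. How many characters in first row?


Zigzag "cikklohh" into 2 rows:
Placing characters:
  'c' => row 0
  'i' => row 1
  'k' => row 0
  'k' => row 1
  'l' => row 0
  'o' => row 1
  'h' => row 0
  'h' => row 1
Rows:
  Row 0: "cklh"
  Row 1: "ikoh"
First row length: 4

4


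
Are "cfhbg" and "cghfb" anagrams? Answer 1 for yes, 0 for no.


Strings: "cfhbg", "cghfb"
Sorted first:  bcfgh
Sorted second: bcfgh
Sorted forms match => anagrams

1


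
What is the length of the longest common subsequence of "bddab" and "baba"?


LCS of "bddab" and "baba"
DP table:
           b    a    b    a
      0    0    0    0    0
  b   0    1    1    1    1
  d   0    1    1    1    1
  d   0    1    1    1    1
  a   0    1    2    2    2
  b   0    1    2    3    3
LCS length = dp[5][4] = 3

3


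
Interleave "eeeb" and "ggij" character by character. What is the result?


Interleaving "eeeb" and "ggij":
  Position 0: 'e' from first, 'g' from second => "eg"
  Position 1: 'e' from first, 'g' from second => "eg"
  Position 2: 'e' from first, 'i' from second => "ei"
  Position 3: 'b' from first, 'j' from second => "bj"
Result: egegeibj

egegeibj


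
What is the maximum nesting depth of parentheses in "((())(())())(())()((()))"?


Input: "((())(())())(())()((()))"
Tracking depth:
  Position 0 '(': depth becomes 1
  Position 1 '(': depth becomes 2
  Position 2 '(': depth becomes 3
  Position 3 ')': depth becomes 2
  Position 4 ')': depth becomes 1
  Position 5 '(': depth becomes 2
  Position 6 '(': depth becomes 3
  Position 7 ')': depth becomes 2
  Position 8 ')': depth becomes 1
  Position 9 '(': depth becomes 2
  Position 10 ')': depth becomes 1
  Position 11 ')': depth becomes 0
  Position 12 '(': depth becomes 1
  Position 13 '(': depth becomes 2
  Position 14 ')': depth becomes 1
  Position 15 ')': depth becomes 0
  Position 16 '(': depth becomes 1
  Position 17 ')': depth becomes 0
  Position 18 '(': depth becomes 1
  Position 19 '(': depth becomes 2
  Position 20 '(': depth becomes 3
  Position 21 ')': depth becomes 2
  Position 22 ')': depth becomes 1
  Position 23 ')': depth becomes 0
Maximum depth reached: 3

3


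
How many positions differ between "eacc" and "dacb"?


Comparing "eacc" and "dacb" position by position:
  Position 0: 'e' vs 'd' => DIFFER
  Position 1: 'a' vs 'a' => same
  Position 2: 'c' vs 'c' => same
  Position 3: 'c' vs 'b' => DIFFER
Positions that differ: 2

2


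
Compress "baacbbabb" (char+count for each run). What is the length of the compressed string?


Input: baacbbabb
Runs:
  'b' x 1 => "b1"
  'a' x 2 => "a2"
  'c' x 1 => "c1"
  'b' x 2 => "b2"
  'a' x 1 => "a1"
  'b' x 2 => "b2"
Compressed: "b1a2c1b2a1b2"
Compressed length: 12

12


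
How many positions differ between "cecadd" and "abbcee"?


Comparing "cecadd" and "abbcee" position by position:
  Position 0: 'c' vs 'a' => DIFFER
  Position 1: 'e' vs 'b' => DIFFER
  Position 2: 'c' vs 'b' => DIFFER
  Position 3: 'a' vs 'c' => DIFFER
  Position 4: 'd' vs 'e' => DIFFER
  Position 5: 'd' vs 'e' => DIFFER
Positions that differ: 6

6


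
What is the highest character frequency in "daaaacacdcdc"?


Input: daaaacacdcdc
Character counts:
  'a': 5
  'c': 4
  'd': 3
Maximum frequency: 5

5


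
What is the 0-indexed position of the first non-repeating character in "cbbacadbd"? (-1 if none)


Input: cbbacadbd
Character frequencies:
  'a': 2
  'b': 3
  'c': 2
  'd': 2
Scanning left to right for freq == 1:
  Position 0 ('c'): freq=2, skip
  Position 1 ('b'): freq=3, skip
  Position 2 ('b'): freq=3, skip
  Position 3 ('a'): freq=2, skip
  Position 4 ('c'): freq=2, skip
  Position 5 ('a'): freq=2, skip
  Position 6 ('d'): freq=2, skip
  Position 7 ('b'): freq=3, skip
  Position 8 ('d'): freq=2, skip
  No unique character found => answer = -1

-1


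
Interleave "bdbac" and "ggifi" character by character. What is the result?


Interleaving "bdbac" and "ggifi":
  Position 0: 'b' from first, 'g' from second => "bg"
  Position 1: 'd' from first, 'g' from second => "dg"
  Position 2: 'b' from first, 'i' from second => "bi"
  Position 3: 'a' from first, 'f' from second => "af"
  Position 4: 'c' from first, 'i' from second => "ci"
Result: bgdgbiafci

bgdgbiafci


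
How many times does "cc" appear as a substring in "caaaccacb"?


Searching for "cc" in "caaaccacb"
Scanning each position:
  Position 0: "ca" => no
  Position 1: "aa" => no
  Position 2: "aa" => no
  Position 3: "ac" => no
  Position 4: "cc" => MATCH
  Position 5: "ca" => no
  Position 6: "ac" => no
  Position 7: "cb" => no
Total occurrences: 1

1


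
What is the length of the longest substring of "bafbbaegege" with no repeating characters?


Input: "bafbbaegege"
Sliding window (track last position of each char):
  Position 0 ('b'): window [0,0] length 1 -- new best
  Position 1 ('a'): window [0,1] length 2 -- new best
  Position 2 ('f'): window [0,2] length 3 -- new best
  Position 3 ('b'): repeat (last at 0), move window start to 1
  Position 3 ('b'): window [1,3] length 3
  Position 4 ('b'): repeat (last at 3), move window start to 4
  Position 4 ('b'): window [4,4] length 1
  Position 5 ('a'): window [4,5] length 2
  Position 6 ('e'): window [4,6] length 3
  Position 7 ('g'): window [4,7] length 4 -- new best
  Position 8 ('e'): repeat (last at 6), move window start to 7
  Position 8 ('e'): window [7,8] length 2
  Position 9 ('g'): repeat (last at 7), move window start to 8
  Position 9 ('g'): window [8,9] length 2
  Position 10 ('e'): repeat (last at 8), move window start to 9
  Position 10 ('e'): window [9,10] length 2
Longest substring with no repeats: "baeg" with length 4

4


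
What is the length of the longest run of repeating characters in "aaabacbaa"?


Input: "aaabacbaa"
Scanning for longest run:
  Position 1 ('a'): continues run of 'a', length=2
  Position 2 ('a'): continues run of 'a', length=3
  Position 3 ('b'): new char, reset run to 1
  Position 4 ('a'): new char, reset run to 1
  Position 5 ('c'): new char, reset run to 1
  Position 6 ('b'): new char, reset run to 1
  Position 7 ('a'): new char, reset run to 1
  Position 8 ('a'): continues run of 'a', length=2
Longest run: 'a' with length 3

3


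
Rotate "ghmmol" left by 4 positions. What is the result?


Input: "ghmmol", rotate left by 4
First 4 characters: "ghmm"
Remaining characters: "ol"
Concatenate remaining + first: "ol" + "ghmm" = "olghmm"

olghmm


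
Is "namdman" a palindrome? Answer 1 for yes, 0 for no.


Input: namdman
Reversed: namdman
  Compare pos 0 ('n') with pos 6 ('n'): match
  Compare pos 1 ('a') with pos 5 ('a'): match
  Compare pos 2 ('m') with pos 4 ('m'): match
Result: palindrome

1


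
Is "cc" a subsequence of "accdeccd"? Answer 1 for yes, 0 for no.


Check if "cc" is a subsequence of "accdeccd"
Greedy scan:
  Position 0 ('a'): no match needed
  Position 1 ('c'): matches sub[0] = 'c'
  Position 2 ('c'): matches sub[1] = 'c'
  Position 3 ('d'): no match needed
  Position 4 ('e'): no match needed
  Position 5 ('c'): no match needed
  Position 6 ('c'): no match needed
  Position 7 ('d'): no match needed
All 2 characters matched => is a subsequence

1


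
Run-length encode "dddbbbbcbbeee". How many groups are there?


Input: dddbbbbcbbeee
Scanning for consecutive runs:
  Group 1: 'd' x 3 (positions 0-2)
  Group 2: 'b' x 4 (positions 3-6)
  Group 3: 'c' x 1 (positions 7-7)
  Group 4: 'b' x 2 (positions 8-9)
  Group 5: 'e' x 3 (positions 10-12)
Total groups: 5

5


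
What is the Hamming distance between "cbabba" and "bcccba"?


Comparing "cbabba" and "bcccba" position by position:
  Position 0: 'c' vs 'b' => differ
  Position 1: 'b' vs 'c' => differ
  Position 2: 'a' vs 'c' => differ
  Position 3: 'b' vs 'c' => differ
  Position 4: 'b' vs 'b' => same
  Position 5: 'a' vs 'a' => same
Total differences (Hamming distance): 4

4


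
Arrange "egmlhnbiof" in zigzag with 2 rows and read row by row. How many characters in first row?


Zigzag "egmlhnbiof" into 2 rows:
Placing characters:
  'e' => row 0
  'g' => row 1
  'm' => row 0
  'l' => row 1
  'h' => row 0
  'n' => row 1
  'b' => row 0
  'i' => row 1
  'o' => row 0
  'f' => row 1
Rows:
  Row 0: "emhbo"
  Row 1: "glnif"
First row length: 5

5


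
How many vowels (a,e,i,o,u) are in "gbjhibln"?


Input: gbjhibln
Checking each character:
  'g' at position 0: consonant
  'b' at position 1: consonant
  'j' at position 2: consonant
  'h' at position 3: consonant
  'i' at position 4: vowel (running total: 1)
  'b' at position 5: consonant
  'l' at position 6: consonant
  'n' at position 7: consonant
Total vowels: 1

1


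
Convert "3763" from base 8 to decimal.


Input: "3763" in base 8
Positional expansion:
  Digit '3' (value 3) x 8^3 = 1536
  Digit '7' (value 7) x 8^2 = 448
  Digit '6' (value 6) x 8^1 = 48
  Digit '3' (value 3) x 8^0 = 3
Sum = 2035

2035


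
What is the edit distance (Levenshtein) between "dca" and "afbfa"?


Computing edit distance: "dca" -> "afbfa"
DP table:
           a    f    b    f    a
      0    1    2    3    4    5
  d   1    1    2    3    4    5
  c   2    2    2    3    4    5
  a   3    2    3    3    4    4
Edit distance = dp[3][5] = 4

4


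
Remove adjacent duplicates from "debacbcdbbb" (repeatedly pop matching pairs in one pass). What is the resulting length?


Input: debacbcdbbb
Stack-based adjacent duplicate removal:
  Read 'd': push. Stack: d
  Read 'e': push. Stack: de
  Read 'b': push. Stack: deb
  Read 'a': push. Stack: deba
  Read 'c': push. Stack: debac
  Read 'b': push. Stack: debacb
  Read 'c': push. Stack: debacbc
  Read 'd': push. Stack: debacbcd
  Read 'b': push. Stack: debacbcdb
  Read 'b': matches stack top 'b' => pop. Stack: debacbcd
  Read 'b': push. Stack: debacbcdb
Final stack: "debacbcdb" (length 9)

9
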